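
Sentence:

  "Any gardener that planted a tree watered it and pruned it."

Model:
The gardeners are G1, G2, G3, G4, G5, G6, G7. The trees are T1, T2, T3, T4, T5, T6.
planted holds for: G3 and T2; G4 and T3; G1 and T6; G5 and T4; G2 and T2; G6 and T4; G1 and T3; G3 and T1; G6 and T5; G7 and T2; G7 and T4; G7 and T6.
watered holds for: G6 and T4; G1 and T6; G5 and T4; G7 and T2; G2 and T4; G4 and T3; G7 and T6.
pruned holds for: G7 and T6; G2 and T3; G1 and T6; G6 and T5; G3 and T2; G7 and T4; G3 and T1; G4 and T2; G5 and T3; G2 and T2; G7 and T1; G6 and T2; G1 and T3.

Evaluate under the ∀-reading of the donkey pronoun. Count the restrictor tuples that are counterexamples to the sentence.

10

"it" takes "a tree" as antecedent — a donkey pronoun bound across the clause boundary.
Strong reading: for every (g,t) with planted(g,t), watered(g,t) ∧ pruned(g,t).
Restrictor pairs: (G1,T3) ✗  (G1,T6) ✓  (G2,T2) ✗  (G3,T1) ✗  (G3,T2) ✗  (G4,T3) ✗  (G5,T4) ✗  (G6,T4) ✗  (G6,T5) ✗  (G7,T2) ✗  (G7,T4) ✗  (G7,T6) ✓
Counterexamples (restrictor pairs failing the scope): 10.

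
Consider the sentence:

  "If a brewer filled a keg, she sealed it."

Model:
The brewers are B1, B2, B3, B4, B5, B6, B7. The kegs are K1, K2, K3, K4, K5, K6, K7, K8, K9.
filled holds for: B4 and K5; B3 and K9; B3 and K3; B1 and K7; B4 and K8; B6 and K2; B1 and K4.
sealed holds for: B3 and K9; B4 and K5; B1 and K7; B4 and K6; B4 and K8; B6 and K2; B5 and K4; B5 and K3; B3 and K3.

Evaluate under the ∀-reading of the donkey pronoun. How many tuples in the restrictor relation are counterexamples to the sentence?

1

"it" takes "a keg" as antecedent — a donkey pronoun bound across the clause boundary.
Strong reading: for every (b,k) with filled(b,k), sealed(b,k).
Restrictor pairs: (B1,K4) ✗  (B1,K7) ✓  (B3,K3) ✓  (B3,K9) ✓  (B4,K5) ✓  (B4,K8) ✓  (B6,K2) ✓
Counterexamples (restrictor pairs failing the scope): 1.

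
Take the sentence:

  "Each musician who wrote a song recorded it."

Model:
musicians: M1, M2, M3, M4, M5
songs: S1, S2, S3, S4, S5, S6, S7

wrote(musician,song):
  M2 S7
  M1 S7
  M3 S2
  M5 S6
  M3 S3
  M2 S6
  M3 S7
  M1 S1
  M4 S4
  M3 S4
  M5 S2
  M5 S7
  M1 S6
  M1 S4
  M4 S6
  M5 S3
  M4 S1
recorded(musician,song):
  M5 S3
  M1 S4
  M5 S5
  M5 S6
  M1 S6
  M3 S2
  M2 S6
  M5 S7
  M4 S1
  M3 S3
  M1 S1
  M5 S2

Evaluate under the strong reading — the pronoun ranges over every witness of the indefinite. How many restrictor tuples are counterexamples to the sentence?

6

"it" takes "a song" as antecedent — a donkey pronoun bound across the clause boundary.
Strong reading: for every (m,s) with wrote(m,s), recorded(m,s).
Restrictor pairs: (M1,S1) ✓  (M1,S4) ✓  (M1,S6) ✓  (M1,S7) ✗  (M2,S6) ✓  (M2,S7) ✗  (M3,S2) ✓  (M3,S3) ✓  (M3,S4) ✗  (M3,S7) ✗  (M4,S1) ✓  (M4,S4) ✗  (M4,S6) ✗  (M5,S2) ✓  (M5,S3) ✓  (M5,S6) ✓  (M5,S7) ✓
Counterexamples (restrictor pairs failing the scope): 6.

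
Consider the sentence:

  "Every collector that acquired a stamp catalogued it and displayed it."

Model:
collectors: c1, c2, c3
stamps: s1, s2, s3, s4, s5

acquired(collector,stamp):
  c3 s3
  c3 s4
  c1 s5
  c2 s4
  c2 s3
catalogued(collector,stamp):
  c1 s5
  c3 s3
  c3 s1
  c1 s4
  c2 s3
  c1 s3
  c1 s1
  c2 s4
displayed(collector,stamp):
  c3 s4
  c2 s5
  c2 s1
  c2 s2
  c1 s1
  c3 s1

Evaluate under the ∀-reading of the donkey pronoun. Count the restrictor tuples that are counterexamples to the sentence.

"it" takes "a stamp" as antecedent — a donkey pronoun bound across the clause boundary.
Strong reading: for every (c,s) with acquired(c,s), catalogued(c,s) ∧ displayed(c,s).
Restrictor pairs: (c1,s5) ✗  (c2,s3) ✗  (c2,s4) ✗  (c3,s3) ✗  (c3,s4) ✗
Counterexamples (restrictor pairs failing the scope): 5.

5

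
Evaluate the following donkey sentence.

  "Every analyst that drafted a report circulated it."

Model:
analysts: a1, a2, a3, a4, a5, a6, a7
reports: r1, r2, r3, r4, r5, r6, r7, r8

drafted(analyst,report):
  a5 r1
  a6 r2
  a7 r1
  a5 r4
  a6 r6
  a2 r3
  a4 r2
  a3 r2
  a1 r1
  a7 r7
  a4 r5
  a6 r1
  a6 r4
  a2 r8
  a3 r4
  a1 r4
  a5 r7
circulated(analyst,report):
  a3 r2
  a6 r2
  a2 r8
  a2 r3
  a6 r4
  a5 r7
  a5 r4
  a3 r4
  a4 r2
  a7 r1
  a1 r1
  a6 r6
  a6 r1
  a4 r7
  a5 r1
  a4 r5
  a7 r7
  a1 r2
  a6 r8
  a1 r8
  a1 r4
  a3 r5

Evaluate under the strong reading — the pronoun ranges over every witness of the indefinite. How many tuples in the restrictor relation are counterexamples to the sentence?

0

"it" takes "a report" as antecedent — a donkey pronoun bound across the clause boundary.
Strong reading: for every (a,r) with drafted(a,r), circulated(a,r).
Restrictor pairs: (a1,r1) ✓  (a1,r4) ✓  (a2,r3) ✓  (a2,r8) ✓  (a3,r2) ✓  (a3,r4) ✓  (a4,r2) ✓  (a4,r5) ✓  (a5,r1) ✓  (a5,r4) ✓  (a5,r7) ✓  (a6,r1) ✓  (a6,r2) ✓  (a6,r4) ✓  (a6,r6) ✓  (a7,r1) ✓  (a7,r7) ✓
Counterexamples (restrictor pairs failing the scope): 0.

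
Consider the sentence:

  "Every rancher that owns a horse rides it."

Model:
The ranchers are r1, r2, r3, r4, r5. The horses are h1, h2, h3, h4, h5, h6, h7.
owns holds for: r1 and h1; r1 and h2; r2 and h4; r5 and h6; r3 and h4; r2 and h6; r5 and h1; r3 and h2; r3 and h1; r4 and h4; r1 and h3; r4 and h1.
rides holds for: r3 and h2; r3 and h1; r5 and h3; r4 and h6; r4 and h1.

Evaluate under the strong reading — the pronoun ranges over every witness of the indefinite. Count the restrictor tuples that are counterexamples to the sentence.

9

"it" takes "a horse" as antecedent — a donkey pronoun bound across the clause boundary.
Strong reading: for every (r,h) with owns(r,h), rides(r,h).
Restrictor pairs: (r1,h1) ✗  (r1,h2) ✗  (r1,h3) ✗  (r2,h4) ✗  (r2,h6) ✗  (r3,h1) ✓  (r3,h2) ✓  (r3,h4) ✗  (r4,h1) ✓  (r4,h4) ✗  (r5,h1) ✗  (r5,h6) ✗
Counterexamples (restrictor pairs failing the scope): 9.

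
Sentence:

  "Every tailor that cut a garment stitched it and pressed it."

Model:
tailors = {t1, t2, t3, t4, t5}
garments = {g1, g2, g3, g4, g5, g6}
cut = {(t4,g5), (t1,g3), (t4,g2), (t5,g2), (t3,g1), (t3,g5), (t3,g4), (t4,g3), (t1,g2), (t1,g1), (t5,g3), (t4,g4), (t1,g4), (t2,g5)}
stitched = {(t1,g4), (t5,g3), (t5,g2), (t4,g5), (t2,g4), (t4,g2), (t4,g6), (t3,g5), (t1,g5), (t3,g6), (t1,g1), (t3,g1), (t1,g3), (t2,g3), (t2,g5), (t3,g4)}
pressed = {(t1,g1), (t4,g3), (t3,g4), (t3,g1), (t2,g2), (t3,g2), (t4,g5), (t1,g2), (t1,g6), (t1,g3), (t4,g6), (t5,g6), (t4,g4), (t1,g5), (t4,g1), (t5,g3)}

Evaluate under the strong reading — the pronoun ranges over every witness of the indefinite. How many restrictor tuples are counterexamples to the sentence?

8

"it" takes "a garment" as antecedent — a donkey pronoun bound across the clause boundary.
Strong reading: for every (t,g) with cut(t,g), stitched(t,g) ∧ pressed(t,g).
Restrictor pairs: (t1,g1) ✓  (t1,g2) ✗  (t1,g3) ✓  (t1,g4) ✗  (t2,g5) ✗  (t3,g1) ✓  (t3,g4) ✓  (t3,g5) ✗  (t4,g2) ✗  (t4,g3) ✗  (t4,g4) ✗  (t4,g5) ✓  (t5,g2) ✗  (t5,g3) ✓
Counterexamples (restrictor pairs failing the scope): 8.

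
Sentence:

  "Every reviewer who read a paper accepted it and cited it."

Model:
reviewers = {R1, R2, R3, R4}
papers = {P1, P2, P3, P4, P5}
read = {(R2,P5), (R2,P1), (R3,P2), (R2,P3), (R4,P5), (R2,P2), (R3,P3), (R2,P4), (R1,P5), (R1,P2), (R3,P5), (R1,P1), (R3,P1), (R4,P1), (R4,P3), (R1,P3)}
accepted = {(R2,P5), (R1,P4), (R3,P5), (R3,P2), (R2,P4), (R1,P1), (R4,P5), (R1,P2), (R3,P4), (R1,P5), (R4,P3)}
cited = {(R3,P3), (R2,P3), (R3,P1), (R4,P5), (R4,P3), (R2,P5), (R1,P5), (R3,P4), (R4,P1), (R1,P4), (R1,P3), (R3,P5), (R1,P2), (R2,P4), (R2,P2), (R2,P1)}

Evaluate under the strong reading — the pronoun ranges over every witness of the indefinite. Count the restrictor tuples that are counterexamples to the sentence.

"it" takes "a paper" as antecedent — a donkey pronoun bound across the clause boundary.
Strong reading: for every (r,p) with read(r,p), accepted(r,p) ∧ cited(r,p).
Restrictor pairs: (R1,P1) ✗  (R1,P2) ✓  (R1,P3) ✗  (R1,P5) ✓  (R2,P1) ✗  (R2,P2) ✗  (R2,P3) ✗  (R2,P4) ✓  (R2,P5) ✓  (R3,P1) ✗  (R3,P2) ✗  (R3,P3) ✗  (R3,P5) ✓  (R4,P1) ✗  (R4,P3) ✓  (R4,P5) ✓
Counterexamples (restrictor pairs failing the scope): 9.

9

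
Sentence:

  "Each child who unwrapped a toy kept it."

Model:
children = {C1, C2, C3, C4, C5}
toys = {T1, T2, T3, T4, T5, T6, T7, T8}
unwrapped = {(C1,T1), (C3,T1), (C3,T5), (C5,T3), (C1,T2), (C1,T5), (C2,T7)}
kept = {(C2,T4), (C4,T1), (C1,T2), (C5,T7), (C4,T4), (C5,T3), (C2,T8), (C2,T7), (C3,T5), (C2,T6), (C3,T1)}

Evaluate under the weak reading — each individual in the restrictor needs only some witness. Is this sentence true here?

True

"it" takes "a toy" as antecedent — a donkey pronoun bound across the clause boundary.
Weak reading: every child c with some unwrapped-toy has at least one unwrapped-toy t such that kept(c,t).
Per child: C1:✓  C2:✓  C3:✓  C5:✓
Every child in the restrictor has a witness.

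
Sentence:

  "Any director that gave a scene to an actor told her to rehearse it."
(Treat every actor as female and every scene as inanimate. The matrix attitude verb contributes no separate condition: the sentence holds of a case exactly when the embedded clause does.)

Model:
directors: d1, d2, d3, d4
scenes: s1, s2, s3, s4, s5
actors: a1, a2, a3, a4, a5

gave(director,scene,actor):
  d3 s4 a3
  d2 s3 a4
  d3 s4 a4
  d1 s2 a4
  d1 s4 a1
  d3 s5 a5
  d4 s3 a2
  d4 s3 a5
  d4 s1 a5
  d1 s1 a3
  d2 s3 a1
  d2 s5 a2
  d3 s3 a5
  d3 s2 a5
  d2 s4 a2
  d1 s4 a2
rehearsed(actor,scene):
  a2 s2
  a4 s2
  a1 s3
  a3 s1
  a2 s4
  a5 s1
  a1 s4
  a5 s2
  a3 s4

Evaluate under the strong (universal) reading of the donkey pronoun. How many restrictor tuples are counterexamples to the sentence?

"her" takes "an actor" as antecedent and "it" takes "a scene"; both are donkey pronouns co-varying with the restrictor.
Strong reading: for every (d,s,a) with gave(d,s,a), rehearsed(a,s).
Restrictor triples: (d1,s1,a3)→rehearsed(a3,s1) ✓  (d1,s2,a4)→rehearsed(a4,s2) ✓  (d1,s4,a1)→rehearsed(a1,s4) ✓  (d1,s4,a2)→rehearsed(a2,s4) ✓  (d2,s3,a1)→rehearsed(a1,s3) ✓  (d2,s3,a4)→rehearsed(a4,s3) ✗  (d2,s4,a2)→rehearsed(a2,s4) ✓  (d2,s5,a2)→rehearsed(a2,s5) ✗  (d3,s2,a5)→rehearsed(a5,s2) ✓  (d3,s3,a5)→rehearsed(a5,s3) ✗  (d3,s4,a3)→rehearsed(a3,s4) ✓  (d3,s4,a4)→rehearsed(a4,s4) ✗  (d3,s5,a5)→rehearsed(a5,s5) ✗  (d4,s1,a5)→rehearsed(a5,s1) ✓  (d4,s3,a2)→rehearsed(a2,s3) ✗  (d4,s3,a5)→rehearsed(a5,s3) ✗
Counterexamples (restrictor triples failing the scope): 7.

7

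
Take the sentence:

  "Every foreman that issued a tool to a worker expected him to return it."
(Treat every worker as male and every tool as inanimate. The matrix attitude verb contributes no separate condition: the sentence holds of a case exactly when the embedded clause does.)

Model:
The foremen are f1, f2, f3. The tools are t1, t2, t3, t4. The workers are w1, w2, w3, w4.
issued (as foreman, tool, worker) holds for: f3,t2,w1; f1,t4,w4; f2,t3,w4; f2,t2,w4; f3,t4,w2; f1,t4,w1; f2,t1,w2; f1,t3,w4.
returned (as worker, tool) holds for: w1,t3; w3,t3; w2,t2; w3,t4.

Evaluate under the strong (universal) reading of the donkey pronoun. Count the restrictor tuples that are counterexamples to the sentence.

"him" takes "a worker" as antecedent and "it" takes "a tool"; both are donkey pronouns co-varying with the restrictor.
Strong reading: for every (f,t,w) with issued(f,t,w), returned(w,t).
Restrictor triples: (f1,t3,w4)→returned(w4,t3) ✗  (f1,t4,w1)→returned(w1,t4) ✗  (f1,t4,w4)→returned(w4,t4) ✗  (f2,t1,w2)→returned(w2,t1) ✗  (f2,t2,w4)→returned(w4,t2) ✗  (f2,t3,w4)→returned(w4,t3) ✗  (f3,t2,w1)→returned(w1,t2) ✗  (f3,t4,w2)→returned(w2,t4) ✗
Counterexamples (restrictor triples failing the scope): 8.

8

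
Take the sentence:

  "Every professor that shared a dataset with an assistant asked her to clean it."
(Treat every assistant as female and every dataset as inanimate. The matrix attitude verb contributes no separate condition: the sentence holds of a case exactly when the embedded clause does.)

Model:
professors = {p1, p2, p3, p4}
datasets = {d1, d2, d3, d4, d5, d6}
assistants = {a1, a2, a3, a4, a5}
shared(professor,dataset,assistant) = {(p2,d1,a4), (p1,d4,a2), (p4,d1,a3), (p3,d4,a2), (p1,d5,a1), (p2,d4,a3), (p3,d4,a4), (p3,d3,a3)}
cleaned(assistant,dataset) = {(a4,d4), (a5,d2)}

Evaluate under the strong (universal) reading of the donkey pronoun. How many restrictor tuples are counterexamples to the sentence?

"her" takes "an assistant" as antecedent and "it" takes "a dataset"; both are donkey pronouns co-varying with the restrictor.
Strong reading: for every (p,d,a) with shared(p,d,a), cleaned(a,d).
Restrictor triples: (p1,d4,a2)→cleaned(a2,d4) ✗  (p1,d5,a1)→cleaned(a1,d5) ✗  (p2,d1,a4)→cleaned(a4,d1) ✗  (p2,d4,a3)→cleaned(a3,d4) ✗  (p3,d3,a3)→cleaned(a3,d3) ✗  (p3,d4,a2)→cleaned(a2,d4) ✗  (p3,d4,a4)→cleaned(a4,d4) ✓  (p4,d1,a3)→cleaned(a3,d1) ✗
Counterexamples (restrictor triples failing the scope): 7.

7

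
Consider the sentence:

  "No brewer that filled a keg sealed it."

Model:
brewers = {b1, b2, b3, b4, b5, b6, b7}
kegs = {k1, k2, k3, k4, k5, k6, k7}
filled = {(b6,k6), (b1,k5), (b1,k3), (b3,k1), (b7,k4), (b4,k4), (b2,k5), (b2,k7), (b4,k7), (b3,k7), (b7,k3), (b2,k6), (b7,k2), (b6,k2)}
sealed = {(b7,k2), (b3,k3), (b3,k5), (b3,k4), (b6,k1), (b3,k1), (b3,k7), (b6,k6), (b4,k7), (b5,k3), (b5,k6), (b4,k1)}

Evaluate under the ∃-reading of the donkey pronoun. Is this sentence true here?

"it" takes "a keg" as antecedent — a donkey pronoun bound across the clause boundary.
Truth condition: for no (b,k) with filled(b,k) does sealed(b,k) hold.
Restrictor pairs — does the scope hold? (b1,k3):fails  (b1,k5):fails  (b2,k5):fails  (b2,k6):fails  (b2,k7):fails  (b3,k1):holds  (b3,k7):holds  (b4,k4):fails  (b4,k7):holds  (b6,k2):fails  (b6,k6):holds  (b7,k2):holds  (b7,k3):fails  (b7,k4):fails
Scope holds for 5 pair(s), so the sentence is false.

False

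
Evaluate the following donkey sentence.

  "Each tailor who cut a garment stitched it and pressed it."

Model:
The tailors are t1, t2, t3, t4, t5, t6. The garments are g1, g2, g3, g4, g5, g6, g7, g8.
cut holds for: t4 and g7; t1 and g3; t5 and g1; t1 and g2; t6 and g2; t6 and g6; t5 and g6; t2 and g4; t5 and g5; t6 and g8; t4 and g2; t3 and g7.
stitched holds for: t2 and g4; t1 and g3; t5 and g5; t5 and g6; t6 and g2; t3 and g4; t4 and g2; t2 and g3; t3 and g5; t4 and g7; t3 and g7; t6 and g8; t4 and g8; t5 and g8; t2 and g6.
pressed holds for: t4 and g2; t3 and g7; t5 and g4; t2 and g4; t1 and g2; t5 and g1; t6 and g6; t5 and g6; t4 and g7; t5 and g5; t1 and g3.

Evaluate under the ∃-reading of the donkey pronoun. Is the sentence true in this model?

"it" takes "a garment" as antecedent — a donkey pronoun bound across the clause boundary.
Weak reading: every tailor t with some cut-garment has at least one cut-garment g such that stitched(t,g) ∧ pressed(t,g).
Per tailor: t1:✓  t2:✓  t3:✓  t4:✓  t5:✓  t6:✗
t6 has no witness among its cut-garments.

False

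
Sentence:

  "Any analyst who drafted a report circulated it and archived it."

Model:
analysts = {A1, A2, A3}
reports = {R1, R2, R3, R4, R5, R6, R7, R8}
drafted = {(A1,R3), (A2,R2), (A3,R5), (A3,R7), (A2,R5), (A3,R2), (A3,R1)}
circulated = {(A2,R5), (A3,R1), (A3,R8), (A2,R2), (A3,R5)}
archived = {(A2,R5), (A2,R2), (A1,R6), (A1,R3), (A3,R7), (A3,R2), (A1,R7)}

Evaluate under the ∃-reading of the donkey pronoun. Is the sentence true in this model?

False

"it" takes "a report" as antecedent — a donkey pronoun bound across the clause boundary.
Weak reading: every analyst a with some drafted-report has at least one drafted-report r such that circulated(a,r) ∧ archived(a,r).
Per analyst: A1:✗  A2:✓  A3:✗
A1 has no witness among its drafted-reports.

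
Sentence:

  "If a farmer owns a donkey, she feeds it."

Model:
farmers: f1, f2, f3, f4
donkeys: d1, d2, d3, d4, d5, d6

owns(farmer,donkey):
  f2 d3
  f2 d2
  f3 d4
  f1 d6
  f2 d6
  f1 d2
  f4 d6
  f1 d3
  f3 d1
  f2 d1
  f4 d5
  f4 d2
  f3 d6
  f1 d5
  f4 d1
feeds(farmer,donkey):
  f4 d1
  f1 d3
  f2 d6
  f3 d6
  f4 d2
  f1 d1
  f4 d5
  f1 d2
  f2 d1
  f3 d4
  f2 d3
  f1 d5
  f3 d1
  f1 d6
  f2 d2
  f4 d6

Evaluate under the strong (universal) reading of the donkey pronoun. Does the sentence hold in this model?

"it" takes "a donkey" as antecedent — a donkey pronoun bound across the clause boundary.
Strong reading: for every (f,d) with owns(f,d), feeds(f,d).
Restrictor pairs: (f1,d2) ✓  (f1,d3) ✓  (f1,d5) ✓  (f1,d6) ✓  (f2,d1) ✓  (f2,d2) ✓  (f2,d3) ✓  (f2,d6) ✓  (f3,d1) ✓  (f3,d4) ✓  (f3,d6) ✓  (f4,d1) ✓  (f4,d2) ✓  (f4,d5) ✓  (f4,d6) ✓
Every restrictor pair satisfies the scope.

True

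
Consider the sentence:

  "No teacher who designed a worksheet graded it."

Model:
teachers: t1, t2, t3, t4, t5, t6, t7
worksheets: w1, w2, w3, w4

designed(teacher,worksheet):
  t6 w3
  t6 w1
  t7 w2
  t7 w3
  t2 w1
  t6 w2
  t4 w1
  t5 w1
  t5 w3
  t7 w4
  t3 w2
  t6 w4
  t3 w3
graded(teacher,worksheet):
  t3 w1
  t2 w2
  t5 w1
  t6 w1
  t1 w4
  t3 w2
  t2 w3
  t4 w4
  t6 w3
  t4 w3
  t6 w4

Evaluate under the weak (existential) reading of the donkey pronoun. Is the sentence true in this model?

False

"it" takes "a worksheet" as antecedent — a donkey pronoun bound across the clause boundary.
Truth condition: for no (t,w) with designed(t,w) does graded(t,w) hold.
Restrictor pairs — does the scope hold? (t2,w1):fails  (t3,w2):holds  (t3,w3):fails  (t4,w1):fails  (t5,w1):holds  (t5,w3):fails  (t6,w1):holds  (t6,w2):fails  (t6,w3):holds  (t6,w4):holds  (t7,w2):fails  (t7,w3):fails  (t7,w4):fails
Scope holds for 5 pair(s), so the sentence is false.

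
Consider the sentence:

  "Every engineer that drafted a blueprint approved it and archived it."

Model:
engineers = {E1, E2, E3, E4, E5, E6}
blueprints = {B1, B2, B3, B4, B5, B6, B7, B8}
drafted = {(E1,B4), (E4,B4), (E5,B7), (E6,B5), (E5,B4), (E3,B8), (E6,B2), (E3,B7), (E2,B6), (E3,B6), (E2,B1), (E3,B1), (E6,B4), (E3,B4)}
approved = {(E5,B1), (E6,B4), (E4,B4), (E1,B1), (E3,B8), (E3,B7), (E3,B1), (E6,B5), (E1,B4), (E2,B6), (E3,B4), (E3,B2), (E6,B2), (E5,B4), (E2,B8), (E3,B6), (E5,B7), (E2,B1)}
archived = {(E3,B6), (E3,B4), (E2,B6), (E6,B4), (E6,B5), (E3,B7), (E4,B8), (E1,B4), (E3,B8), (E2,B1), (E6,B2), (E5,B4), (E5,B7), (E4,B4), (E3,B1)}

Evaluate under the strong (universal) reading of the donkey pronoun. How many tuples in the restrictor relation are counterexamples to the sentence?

"it" takes "a blueprint" as antecedent — a donkey pronoun bound across the clause boundary.
Strong reading: for every (e,b) with drafted(e,b), approved(e,b) ∧ archived(e,b).
Restrictor pairs: (E1,B4) ✓  (E2,B1) ✓  (E2,B6) ✓  (E3,B1) ✓  (E3,B4) ✓  (E3,B6) ✓  (E3,B7) ✓  (E3,B8) ✓  (E4,B4) ✓  (E5,B4) ✓  (E5,B7) ✓  (E6,B2) ✓  (E6,B4) ✓  (E6,B5) ✓
Counterexamples (restrictor pairs failing the scope): 0.

0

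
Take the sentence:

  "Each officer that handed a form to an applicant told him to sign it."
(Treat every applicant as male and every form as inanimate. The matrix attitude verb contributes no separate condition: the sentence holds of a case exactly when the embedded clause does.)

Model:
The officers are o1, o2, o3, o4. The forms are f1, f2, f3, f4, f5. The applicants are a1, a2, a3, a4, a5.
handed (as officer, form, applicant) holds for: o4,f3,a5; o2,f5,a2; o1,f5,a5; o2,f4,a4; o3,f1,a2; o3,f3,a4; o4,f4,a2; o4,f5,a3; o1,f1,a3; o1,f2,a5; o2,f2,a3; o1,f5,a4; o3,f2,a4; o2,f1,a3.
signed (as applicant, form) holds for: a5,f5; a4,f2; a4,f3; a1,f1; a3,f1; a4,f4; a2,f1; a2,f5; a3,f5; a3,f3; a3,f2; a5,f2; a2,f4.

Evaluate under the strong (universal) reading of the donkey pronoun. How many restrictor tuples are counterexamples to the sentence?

2

"him" takes "an applicant" as antecedent and "it" takes "a form"; both are donkey pronouns co-varying with the restrictor.
Strong reading: for every (o,f,a) with handed(o,f,a), signed(a,f).
Restrictor triples: (o1,f1,a3)→signed(a3,f1) ✓  (o1,f2,a5)→signed(a5,f2) ✓  (o1,f5,a4)→signed(a4,f5) ✗  (o1,f5,a5)→signed(a5,f5) ✓  (o2,f1,a3)→signed(a3,f1) ✓  (o2,f2,a3)→signed(a3,f2) ✓  (o2,f4,a4)→signed(a4,f4) ✓  (o2,f5,a2)→signed(a2,f5) ✓  (o3,f1,a2)→signed(a2,f1) ✓  (o3,f2,a4)→signed(a4,f2) ✓  (o3,f3,a4)→signed(a4,f3) ✓  (o4,f3,a5)→signed(a5,f3) ✗  (o4,f4,a2)→signed(a2,f4) ✓  (o4,f5,a3)→signed(a3,f5) ✓
Counterexamples (restrictor triples failing the scope): 2.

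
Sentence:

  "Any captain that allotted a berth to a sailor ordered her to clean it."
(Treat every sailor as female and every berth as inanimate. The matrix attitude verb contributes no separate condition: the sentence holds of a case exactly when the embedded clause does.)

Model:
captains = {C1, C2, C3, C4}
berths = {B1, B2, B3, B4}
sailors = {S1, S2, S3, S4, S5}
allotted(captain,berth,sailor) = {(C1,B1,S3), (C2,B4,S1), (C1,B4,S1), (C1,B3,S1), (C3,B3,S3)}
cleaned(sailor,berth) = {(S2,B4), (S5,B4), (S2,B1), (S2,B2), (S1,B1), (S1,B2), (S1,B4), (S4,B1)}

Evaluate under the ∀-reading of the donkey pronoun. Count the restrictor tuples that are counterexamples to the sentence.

"her" takes "a sailor" as antecedent and "it" takes "a berth"; both are donkey pronouns co-varying with the restrictor.
Strong reading: for every (c,b,s) with allotted(c,b,s), cleaned(s,b).
Restrictor triples: (C1,B1,S3)→cleaned(S3,B1) ✗  (C1,B3,S1)→cleaned(S1,B3) ✗  (C1,B4,S1)→cleaned(S1,B4) ✓  (C2,B4,S1)→cleaned(S1,B4) ✓  (C3,B3,S3)→cleaned(S3,B3) ✗
Counterexamples (restrictor triples failing the scope): 3.

3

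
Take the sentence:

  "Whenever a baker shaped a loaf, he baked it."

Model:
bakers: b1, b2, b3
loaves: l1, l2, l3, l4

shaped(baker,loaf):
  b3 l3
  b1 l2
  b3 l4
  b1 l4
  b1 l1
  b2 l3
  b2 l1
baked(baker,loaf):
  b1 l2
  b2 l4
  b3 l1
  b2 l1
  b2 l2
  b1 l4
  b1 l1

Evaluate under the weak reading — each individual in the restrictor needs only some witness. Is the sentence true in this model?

False

"it" takes "a loaf" as antecedent — a donkey pronoun bound across the clause boundary.
Weak reading: every baker b with some shaped-loaf has at least one shaped-loaf l such that baked(b,l).
Per baker: b1:✓  b2:✓  b3:✗
b3 has no witness among its shaped-loaves.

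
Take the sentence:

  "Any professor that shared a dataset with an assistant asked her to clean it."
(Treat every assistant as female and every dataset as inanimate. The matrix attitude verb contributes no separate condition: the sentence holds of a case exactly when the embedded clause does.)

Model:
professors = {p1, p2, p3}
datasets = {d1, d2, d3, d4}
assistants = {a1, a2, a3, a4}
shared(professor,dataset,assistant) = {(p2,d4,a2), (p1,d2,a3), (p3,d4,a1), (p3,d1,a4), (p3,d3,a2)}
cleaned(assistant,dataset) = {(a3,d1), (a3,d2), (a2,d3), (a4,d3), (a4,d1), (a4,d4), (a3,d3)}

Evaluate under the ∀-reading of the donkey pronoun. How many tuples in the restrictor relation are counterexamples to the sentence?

2

"her" takes "an assistant" as antecedent and "it" takes "a dataset"; both are donkey pronouns co-varying with the restrictor.
Strong reading: for every (p,d,a) with shared(p,d,a), cleaned(a,d).
Restrictor triples: (p1,d2,a3)→cleaned(a3,d2) ✓  (p2,d4,a2)→cleaned(a2,d4) ✗  (p3,d1,a4)→cleaned(a4,d1) ✓  (p3,d3,a2)→cleaned(a2,d3) ✓  (p3,d4,a1)→cleaned(a1,d4) ✗
Counterexamples (restrictor triples failing the scope): 2.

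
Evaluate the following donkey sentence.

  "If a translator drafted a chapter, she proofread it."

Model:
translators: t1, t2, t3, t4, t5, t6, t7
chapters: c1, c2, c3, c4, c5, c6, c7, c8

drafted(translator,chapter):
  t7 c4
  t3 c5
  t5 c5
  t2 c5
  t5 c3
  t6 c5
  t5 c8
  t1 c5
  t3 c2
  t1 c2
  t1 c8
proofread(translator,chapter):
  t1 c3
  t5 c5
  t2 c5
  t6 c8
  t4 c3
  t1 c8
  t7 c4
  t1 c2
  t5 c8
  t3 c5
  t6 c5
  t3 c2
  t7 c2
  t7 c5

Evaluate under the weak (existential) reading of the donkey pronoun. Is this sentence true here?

True

"it" takes "a chapter" as antecedent — a donkey pronoun bound across the clause boundary.
Weak reading: every translator t with some drafted-chapter has at least one drafted-chapter c such that proofread(t,c).
Per translator: t1:✓  t2:✓  t3:✓  t5:✓  t6:✓  t7:✓
Every translator in the restrictor has a witness.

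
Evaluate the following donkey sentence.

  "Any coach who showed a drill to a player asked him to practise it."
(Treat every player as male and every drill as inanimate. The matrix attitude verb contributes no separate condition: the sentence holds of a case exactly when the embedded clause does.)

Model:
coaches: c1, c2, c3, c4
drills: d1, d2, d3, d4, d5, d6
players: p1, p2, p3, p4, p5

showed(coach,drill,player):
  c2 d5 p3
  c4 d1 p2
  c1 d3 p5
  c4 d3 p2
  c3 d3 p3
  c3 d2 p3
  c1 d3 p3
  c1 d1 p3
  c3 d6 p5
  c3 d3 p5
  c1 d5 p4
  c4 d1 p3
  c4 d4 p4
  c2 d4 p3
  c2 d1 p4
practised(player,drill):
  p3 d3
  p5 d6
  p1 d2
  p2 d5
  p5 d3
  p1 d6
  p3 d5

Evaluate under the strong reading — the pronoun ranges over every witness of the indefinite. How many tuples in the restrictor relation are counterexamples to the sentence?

"him" takes "a player" as antecedent and "it" takes "a drill"; both are donkey pronouns co-varying with the restrictor.
Strong reading: for every (c,d,p) with showed(c,d,p), practised(p,d).
Restrictor triples: (c1,d1,p3)→practised(p3,d1) ✗  (c1,d3,p3)→practised(p3,d3) ✓  (c1,d3,p5)→practised(p5,d3) ✓  (c1,d5,p4)→practised(p4,d5) ✗  (c2,d1,p4)→practised(p4,d1) ✗  (c2,d4,p3)→practised(p3,d4) ✗  (c2,d5,p3)→practised(p3,d5) ✓  (c3,d2,p3)→practised(p3,d2) ✗  (c3,d3,p3)→practised(p3,d3) ✓  (c3,d3,p5)→practised(p5,d3) ✓  (c3,d6,p5)→practised(p5,d6) ✓  (c4,d1,p2)→practised(p2,d1) ✗  (c4,d1,p3)→practised(p3,d1) ✗  (c4,d3,p2)→practised(p2,d3) ✗  (c4,d4,p4)→practised(p4,d4) ✗
Counterexamples (restrictor triples failing the scope): 9.

9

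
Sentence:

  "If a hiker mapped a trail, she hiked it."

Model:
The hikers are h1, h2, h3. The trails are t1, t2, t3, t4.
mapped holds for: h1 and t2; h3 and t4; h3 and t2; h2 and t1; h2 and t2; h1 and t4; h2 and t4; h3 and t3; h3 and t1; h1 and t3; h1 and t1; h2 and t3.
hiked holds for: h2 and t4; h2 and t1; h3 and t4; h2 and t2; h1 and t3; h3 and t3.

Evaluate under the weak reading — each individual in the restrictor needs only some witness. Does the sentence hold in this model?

"it" takes "a trail" as antecedent — a donkey pronoun bound across the clause boundary.
Weak reading: every hiker h with some mapped-trail has at least one mapped-trail t such that hiked(h,t).
Per hiker: h1:✓  h2:✓  h3:✓
Every hiker in the restrictor has a witness.

True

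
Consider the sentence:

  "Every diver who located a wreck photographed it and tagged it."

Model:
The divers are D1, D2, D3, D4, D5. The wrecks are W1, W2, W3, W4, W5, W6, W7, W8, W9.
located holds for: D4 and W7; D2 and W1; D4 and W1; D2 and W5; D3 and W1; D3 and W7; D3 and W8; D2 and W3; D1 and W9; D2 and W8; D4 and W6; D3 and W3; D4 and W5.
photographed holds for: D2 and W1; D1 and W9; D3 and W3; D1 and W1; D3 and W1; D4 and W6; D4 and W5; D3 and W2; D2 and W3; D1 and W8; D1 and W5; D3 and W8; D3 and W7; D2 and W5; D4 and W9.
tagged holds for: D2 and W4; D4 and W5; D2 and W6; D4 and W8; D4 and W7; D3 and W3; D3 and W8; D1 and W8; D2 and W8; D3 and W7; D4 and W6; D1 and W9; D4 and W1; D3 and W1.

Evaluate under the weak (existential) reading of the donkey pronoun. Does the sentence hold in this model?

False

"it" takes "a wreck" as antecedent — a donkey pronoun bound across the clause boundary.
Weak reading: every diver d with some located-wreck has at least one located-wreck w such that photographed(d,w) ∧ tagged(d,w).
Per diver: D1:✓  D2:✗  D3:✓  D4:✓
D2 has no witness among its located-wrecks.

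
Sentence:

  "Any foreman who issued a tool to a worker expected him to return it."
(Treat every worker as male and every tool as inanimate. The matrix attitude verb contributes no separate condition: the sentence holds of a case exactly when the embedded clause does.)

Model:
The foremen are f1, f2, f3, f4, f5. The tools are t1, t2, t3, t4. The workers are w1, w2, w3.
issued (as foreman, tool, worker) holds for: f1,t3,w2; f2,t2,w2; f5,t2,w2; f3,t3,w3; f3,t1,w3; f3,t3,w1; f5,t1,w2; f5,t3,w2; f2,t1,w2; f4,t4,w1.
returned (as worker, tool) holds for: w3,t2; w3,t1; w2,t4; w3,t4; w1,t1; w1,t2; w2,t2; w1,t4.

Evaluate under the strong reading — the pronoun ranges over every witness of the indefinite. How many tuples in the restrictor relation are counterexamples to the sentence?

6

"him" takes "a worker" as antecedent and "it" takes "a tool"; both are donkey pronouns co-varying with the restrictor.
Strong reading: for every (f,t,w) with issued(f,t,w), returned(w,t).
Restrictor triples: (f1,t3,w2)→returned(w2,t3) ✗  (f2,t1,w2)→returned(w2,t1) ✗  (f2,t2,w2)→returned(w2,t2) ✓  (f3,t1,w3)→returned(w3,t1) ✓  (f3,t3,w1)→returned(w1,t3) ✗  (f3,t3,w3)→returned(w3,t3) ✗  (f4,t4,w1)→returned(w1,t4) ✓  (f5,t1,w2)→returned(w2,t1) ✗  (f5,t2,w2)→returned(w2,t2) ✓  (f5,t3,w2)→returned(w2,t3) ✗
Counterexamples (restrictor triples failing the scope): 6.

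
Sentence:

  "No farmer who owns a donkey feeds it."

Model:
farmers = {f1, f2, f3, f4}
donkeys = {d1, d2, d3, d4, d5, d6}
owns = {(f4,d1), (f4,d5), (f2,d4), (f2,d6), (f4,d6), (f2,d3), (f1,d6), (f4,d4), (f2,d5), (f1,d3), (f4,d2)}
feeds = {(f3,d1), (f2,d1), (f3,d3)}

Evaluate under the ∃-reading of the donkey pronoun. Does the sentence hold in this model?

"it" takes "a donkey" as antecedent — a donkey pronoun bound across the clause boundary.
Truth condition: for no (f,d) with owns(f,d) does feeds(f,d) hold.
Restrictor pairs — does the scope hold? (f1,d3):fails  (f1,d6):fails  (f2,d3):fails  (f2,d4):fails  (f2,d5):fails  (f2,d6):fails  (f4,d1):fails  (f4,d2):fails  (f4,d4):fails  (f4,d5):fails  (f4,d6):fails
Scope holds for no restrictor pair, so the sentence is true.

True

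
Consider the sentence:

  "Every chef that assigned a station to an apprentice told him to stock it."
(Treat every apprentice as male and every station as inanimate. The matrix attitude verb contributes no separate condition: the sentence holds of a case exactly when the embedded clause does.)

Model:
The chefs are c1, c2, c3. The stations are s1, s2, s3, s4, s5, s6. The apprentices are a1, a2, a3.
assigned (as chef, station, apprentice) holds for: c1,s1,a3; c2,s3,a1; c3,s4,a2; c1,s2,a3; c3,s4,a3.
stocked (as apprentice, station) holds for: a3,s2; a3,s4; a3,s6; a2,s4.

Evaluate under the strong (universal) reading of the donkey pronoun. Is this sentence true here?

"him" takes "an apprentice" as antecedent and "it" takes "a station"; both are donkey pronouns co-varying with the restrictor.
Strong reading: for every (c,s,a) with assigned(c,s,a), stocked(a,s).
Restrictor triples: (c1,s1,a3)→stocked(a3,s1) ✗  (c1,s2,a3)→stocked(a3,s2) ✓  (c2,s3,a1)→stocked(a1,s3) ✗  (c3,s4,a2)→stocked(a2,s4) ✓  (c3,s4,a3)→stocked(a3,s4) ✓
Counterexample: (c1,s1,a3) — stocked(a3,s1) does not hold.

False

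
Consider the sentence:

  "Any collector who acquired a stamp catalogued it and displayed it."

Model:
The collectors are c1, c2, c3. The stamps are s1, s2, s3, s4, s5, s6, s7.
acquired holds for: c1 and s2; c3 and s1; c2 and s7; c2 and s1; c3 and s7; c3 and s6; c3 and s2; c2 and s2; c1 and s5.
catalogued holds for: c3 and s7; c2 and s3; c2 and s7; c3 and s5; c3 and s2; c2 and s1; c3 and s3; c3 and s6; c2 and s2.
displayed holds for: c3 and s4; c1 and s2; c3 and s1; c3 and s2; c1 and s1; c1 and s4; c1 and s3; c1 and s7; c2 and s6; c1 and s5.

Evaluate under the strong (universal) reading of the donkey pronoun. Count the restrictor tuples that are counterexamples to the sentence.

8

"it" takes "a stamp" as antecedent — a donkey pronoun bound across the clause boundary.
Strong reading: for every (c,s) with acquired(c,s), catalogued(c,s) ∧ displayed(c,s).
Restrictor pairs: (c1,s2) ✗  (c1,s5) ✗  (c2,s1) ✗  (c2,s2) ✗  (c2,s7) ✗  (c3,s1) ✗  (c3,s2) ✓  (c3,s6) ✗  (c3,s7) ✗
Counterexamples (restrictor pairs failing the scope): 8.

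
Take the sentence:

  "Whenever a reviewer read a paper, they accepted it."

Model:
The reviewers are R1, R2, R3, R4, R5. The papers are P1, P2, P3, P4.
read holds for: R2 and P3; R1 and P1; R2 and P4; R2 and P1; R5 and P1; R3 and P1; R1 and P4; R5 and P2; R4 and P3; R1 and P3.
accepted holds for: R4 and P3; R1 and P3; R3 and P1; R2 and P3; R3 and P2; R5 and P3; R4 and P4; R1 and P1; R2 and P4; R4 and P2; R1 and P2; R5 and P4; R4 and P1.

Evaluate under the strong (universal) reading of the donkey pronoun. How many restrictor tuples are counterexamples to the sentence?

"it" takes "a paper" as antecedent — a donkey pronoun bound across the clause boundary.
Strong reading: for every (r,p) with read(r,p), accepted(r,p).
Restrictor pairs: (R1,P1) ✓  (R1,P3) ✓  (R1,P4) ✗  (R2,P1) ✗  (R2,P3) ✓  (R2,P4) ✓  (R3,P1) ✓  (R4,P3) ✓  (R5,P1) ✗  (R5,P2) ✗
Counterexamples (restrictor pairs failing the scope): 4.

4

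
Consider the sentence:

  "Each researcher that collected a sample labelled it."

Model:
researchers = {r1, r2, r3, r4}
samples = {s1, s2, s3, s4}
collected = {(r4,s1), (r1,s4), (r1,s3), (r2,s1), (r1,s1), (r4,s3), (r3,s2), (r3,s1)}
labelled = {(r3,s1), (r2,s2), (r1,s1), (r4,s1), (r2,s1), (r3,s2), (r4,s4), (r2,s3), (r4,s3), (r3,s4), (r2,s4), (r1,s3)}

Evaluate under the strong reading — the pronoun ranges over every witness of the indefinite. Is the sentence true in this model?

False

"it" takes "a sample" as antecedent — a donkey pronoun bound across the clause boundary.
Strong reading: for every (r,s) with collected(r,s), labelled(r,s).
Restrictor pairs: (r1,s1) ✓  (r1,s3) ✓  (r1,s4) ✗  (r2,s1) ✓  (r3,s1) ✓  (r3,s2) ✓  (r4,s1) ✓  (r4,s3) ✓
Counterexample: (r1,s4) is in collected but fails the scope.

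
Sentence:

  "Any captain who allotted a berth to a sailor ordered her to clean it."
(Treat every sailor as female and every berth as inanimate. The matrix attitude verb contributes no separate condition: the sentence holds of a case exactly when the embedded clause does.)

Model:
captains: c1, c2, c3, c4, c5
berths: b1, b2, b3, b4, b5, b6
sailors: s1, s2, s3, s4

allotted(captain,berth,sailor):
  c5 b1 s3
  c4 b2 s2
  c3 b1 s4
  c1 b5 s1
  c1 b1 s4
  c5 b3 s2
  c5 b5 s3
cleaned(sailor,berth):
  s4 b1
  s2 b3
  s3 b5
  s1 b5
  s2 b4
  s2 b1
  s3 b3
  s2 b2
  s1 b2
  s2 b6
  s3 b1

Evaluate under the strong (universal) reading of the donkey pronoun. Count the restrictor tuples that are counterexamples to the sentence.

"her" takes "a sailor" as antecedent and "it" takes "a berth"; both are donkey pronouns co-varying with the restrictor.
Strong reading: for every (c,b,s) with allotted(c,b,s), cleaned(s,b).
Restrictor triples: (c1,b1,s4)→cleaned(s4,b1) ✓  (c1,b5,s1)→cleaned(s1,b5) ✓  (c3,b1,s4)→cleaned(s4,b1) ✓  (c4,b2,s2)→cleaned(s2,b2) ✓  (c5,b1,s3)→cleaned(s3,b1) ✓  (c5,b3,s2)→cleaned(s2,b3) ✓  (c5,b5,s3)→cleaned(s3,b5) ✓
Counterexamples (restrictor triples failing the scope): 0.

0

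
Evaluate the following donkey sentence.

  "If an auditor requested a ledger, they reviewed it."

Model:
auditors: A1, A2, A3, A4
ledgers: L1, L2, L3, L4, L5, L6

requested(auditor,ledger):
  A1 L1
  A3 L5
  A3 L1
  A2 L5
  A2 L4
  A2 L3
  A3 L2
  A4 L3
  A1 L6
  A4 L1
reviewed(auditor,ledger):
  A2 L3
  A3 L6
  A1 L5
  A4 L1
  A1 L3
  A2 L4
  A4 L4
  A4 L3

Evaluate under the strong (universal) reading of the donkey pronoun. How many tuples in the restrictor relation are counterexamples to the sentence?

"it" takes "a ledger" as antecedent — a donkey pronoun bound across the clause boundary.
Strong reading: for every (a,l) with requested(a,l), reviewed(a,l).
Restrictor pairs: (A1,L1) ✗  (A1,L6) ✗  (A2,L3) ✓  (A2,L4) ✓  (A2,L5) ✗  (A3,L1) ✗  (A3,L2) ✗  (A3,L5) ✗  (A4,L1) ✓  (A4,L3) ✓
Counterexamples (restrictor pairs failing the scope): 6.

6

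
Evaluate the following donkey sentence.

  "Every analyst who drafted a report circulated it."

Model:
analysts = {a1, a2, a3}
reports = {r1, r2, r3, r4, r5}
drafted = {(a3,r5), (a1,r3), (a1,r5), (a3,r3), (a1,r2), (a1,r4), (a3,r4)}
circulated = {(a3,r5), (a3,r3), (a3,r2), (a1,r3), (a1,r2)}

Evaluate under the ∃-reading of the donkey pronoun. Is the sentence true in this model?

True

"it" takes "a report" as antecedent — a donkey pronoun bound across the clause boundary.
Weak reading: every analyst a with some drafted-report has at least one drafted-report r such that circulated(a,r).
Per analyst: a1:✓  a3:✓
Every analyst in the restrictor has a witness.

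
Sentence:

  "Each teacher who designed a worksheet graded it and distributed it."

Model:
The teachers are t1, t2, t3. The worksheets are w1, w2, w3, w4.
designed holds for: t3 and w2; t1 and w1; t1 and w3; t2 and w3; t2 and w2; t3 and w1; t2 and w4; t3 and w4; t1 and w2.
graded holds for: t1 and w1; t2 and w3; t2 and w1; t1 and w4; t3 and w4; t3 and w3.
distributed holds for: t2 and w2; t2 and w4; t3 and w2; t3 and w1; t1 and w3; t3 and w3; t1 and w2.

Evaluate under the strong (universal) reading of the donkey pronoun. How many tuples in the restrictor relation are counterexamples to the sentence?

"it" takes "a worksheet" as antecedent — a donkey pronoun bound across the clause boundary.
Strong reading: for every (t,w) with designed(t,w), graded(t,w) ∧ distributed(t,w).
Restrictor pairs: (t1,w1) ✗  (t1,w2) ✗  (t1,w3) ✗  (t2,w2) ✗  (t2,w3) ✗  (t2,w4) ✗  (t3,w1) ✗  (t3,w2) ✗  (t3,w4) ✗
Counterexamples (restrictor pairs failing the scope): 9.

9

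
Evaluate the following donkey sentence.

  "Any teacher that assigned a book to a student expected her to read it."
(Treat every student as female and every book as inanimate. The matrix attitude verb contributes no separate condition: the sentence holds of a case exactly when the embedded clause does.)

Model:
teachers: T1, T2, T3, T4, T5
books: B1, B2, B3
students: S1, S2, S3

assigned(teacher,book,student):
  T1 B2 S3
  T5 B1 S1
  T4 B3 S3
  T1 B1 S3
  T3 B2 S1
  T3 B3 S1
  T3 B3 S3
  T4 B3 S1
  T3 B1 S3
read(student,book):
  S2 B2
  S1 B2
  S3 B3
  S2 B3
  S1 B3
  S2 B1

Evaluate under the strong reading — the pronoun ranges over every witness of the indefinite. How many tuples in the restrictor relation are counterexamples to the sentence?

4

"her" takes "a student" as antecedent and "it" takes "a book"; both are donkey pronouns co-varying with the restrictor.
Strong reading: for every (t,b,s) with assigned(t,b,s), read(s,b).
Restrictor triples: (T1,B1,S3)→read(S3,B1) ✗  (T1,B2,S3)→read(S3,B2) ✗  (T3,B1,S3)→read(S3,B1) ✗  (T3,B2,S1)→read(S1,B2) ✓  (T3,B3,S1)→read(S1,B3) ✓  (T3,B3,S3)→read(S3,B3) ✓  (T4,B3,S1)→read(S1,B3) ✓  (T4,B3,S3)→read(S3,B3) ✓  (T5,B1,S1)→read(S1,B1) ✗
Counterexamples (restrictor triples failing the scope): 4.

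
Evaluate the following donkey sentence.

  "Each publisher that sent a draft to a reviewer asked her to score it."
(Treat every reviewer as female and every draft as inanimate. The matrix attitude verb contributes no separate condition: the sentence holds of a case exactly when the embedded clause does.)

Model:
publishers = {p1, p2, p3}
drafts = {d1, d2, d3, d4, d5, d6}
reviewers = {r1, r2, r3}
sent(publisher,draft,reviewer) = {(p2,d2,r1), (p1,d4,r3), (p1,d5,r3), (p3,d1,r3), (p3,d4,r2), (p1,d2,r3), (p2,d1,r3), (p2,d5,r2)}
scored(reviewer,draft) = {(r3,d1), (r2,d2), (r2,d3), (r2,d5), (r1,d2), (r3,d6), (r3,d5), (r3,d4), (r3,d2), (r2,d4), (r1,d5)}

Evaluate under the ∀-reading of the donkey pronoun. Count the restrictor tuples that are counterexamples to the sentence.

"her" takes "a reviewer" as antecedent and "it" takes "a draft"; both are donkey pronouns co-varying with the restrictor.
Strong reading: for every (p,d,r) with sent(p,d,r), scored(r,d).
Restrictor triples: (p1,d2,r3)→scored(r3,d2) ✓  (p1,d4,r3)→scored(r3,d4) ✓  (p1,d5,r3)→scored(r3,d5) ✓  (p2,d1,r3)→scored(r3,d1) ✓  (p2,d2,r1)→scored(r1,d2) ✓  (p2,d5,r2)→scored(r2,d5) ✓  (p3,d1,r3)→scored(r3,d1) ✓  (p3,d4,r2)→scored(r2,d4) ✓
Counterexamples (restrictor triples failing the scope): 0.

0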